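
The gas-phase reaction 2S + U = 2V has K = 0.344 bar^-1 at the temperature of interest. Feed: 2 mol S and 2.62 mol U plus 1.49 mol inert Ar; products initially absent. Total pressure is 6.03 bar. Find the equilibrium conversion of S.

X = 0.471

Basis: 2 mol S initially; let X = conversion of S. Extent ξ = X.
Species balance: n_S = 2 − 2X; n_U = 2.62 − X; n_V = 2X; n_I = 1.49 (inert).
Summing: n_T = 6.11 − X.
y_i = n_i/n_T, p_i = y_i·P. K = p_V^2 / (p_S^2 p_U).
Substituting and setting equal to 0.344 bar^-1 gives a polynomial in X; the root in (0,1) is X = 0.471.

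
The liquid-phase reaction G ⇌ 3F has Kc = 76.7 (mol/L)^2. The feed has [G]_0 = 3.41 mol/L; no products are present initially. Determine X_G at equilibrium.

Let X = conversion of G; extent ξ = 3.41·X mol/L.
Concentrations: [G] = 3.41 − 3.41X; [F] = 10.2X.
Kc = [F]^3 / ([G]).
This equals 76.7 at X = 0.497 (the root in 0 < X < 1).

X = 0.497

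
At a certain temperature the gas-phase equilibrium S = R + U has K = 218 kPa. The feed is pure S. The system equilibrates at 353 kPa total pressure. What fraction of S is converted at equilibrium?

X = 0.618

Let X = conversion of S (basis 1 mol S); extent of reaction ξ = X.
Moles: n_S = 1 − X; n_R = X; n_U = X.
Total moles n_T = 1 + X.
y_i = n_i/n_T, p_i = y_i·P. K = p_R p_U / (p_S).
Setting this equal to 218 kPa and taking the physical root (0 < X < 1) gives X = 0.618.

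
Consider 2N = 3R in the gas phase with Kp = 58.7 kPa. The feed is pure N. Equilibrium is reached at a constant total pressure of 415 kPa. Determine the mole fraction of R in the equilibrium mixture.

y_R = 0.379

Basis: 1 mol N initially; let X = conversion of N. Extent ξ = 0.5X.
At extent ξ: n_N = 1 − X; n_R = 1.5X.
n_T = Σnᵢ = 1 + 0.5X.
With p_i = (n_i/n_T)P, Kp = p_R^3 / (p_N^2).
This yields a degree-3 equation in X; solving on (0,1), X = 0.289.
Then n_R = 0.434, n_T = 1.14, so y_R = 0.379.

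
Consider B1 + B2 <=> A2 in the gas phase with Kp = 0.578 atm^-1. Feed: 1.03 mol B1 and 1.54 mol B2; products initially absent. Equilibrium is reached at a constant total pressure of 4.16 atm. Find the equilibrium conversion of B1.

X = 0.540

Basis: 1.03 mol B1 initially; let X = conversion of B1. Extent ξ = 1.03X.
Moles: n_B1 = 1.03 − 1.03X; n_B2 = 1.54 − 1.03X; n_A2 = 1.03X.
Total moles n_T = 2.57 − 1.03X.
With p_i = (n_i/n_T)P, Kp = p_A2 / (p_B1 p_B2).
Equating to 0.578 atm^-1 and solving on 0 < X < 1: X = 0.540.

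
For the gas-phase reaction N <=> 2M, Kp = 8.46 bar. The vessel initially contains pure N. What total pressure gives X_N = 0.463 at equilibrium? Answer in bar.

P = 7.75 bar

Basis: 1 mol N initially; let X = conversion of N. Extent ξ = X.
Mole table: n_N = 1 − X; n_M = 2X.
n_T = Σnᵢ = 1 + X.
Kp = p_M^2 / (p_N) with p_i = (n_i/n_T)·P.
At X = 0.463: the mole-fraction product g(X) = Π y_i^ν_i = 1.091. Since Kp = g(X)·P^{1}, P = (Kp/g)^(1/1) = (8.46/1.091)^(1/1) = 7.75 bar.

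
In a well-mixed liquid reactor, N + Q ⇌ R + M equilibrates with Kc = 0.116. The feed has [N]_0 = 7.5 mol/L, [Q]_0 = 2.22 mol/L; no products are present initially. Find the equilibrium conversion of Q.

X = 0.438

Let X = conversion of Q; extent ξ = 2.22·X mol/L.
Concentrations: [N] = 7.5 − 2.22X; [Q] = 2.22 − 2.22X; [R] = 2.22X; [M] = 2.22X.
Kc = [R] [M] / ([N] [Q]).
Setting equal to 0.116 and solving for X on (0,1) gives X = 0.438.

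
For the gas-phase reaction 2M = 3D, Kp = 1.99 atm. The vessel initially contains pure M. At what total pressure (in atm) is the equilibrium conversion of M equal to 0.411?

Basis: 1 mol M initially; let X = conversion of M. Extent ξ = 0.5X.
Species balance: n_M = 1 − X; n_D = 1.5X.
Total moles n_T = 1 + 0.5X.
Kp = p_D^3 / (p_M^2) with p_i = (n_i/n_T)·P.
At X = 0.411: the mole-fraction product g(X) = Π y_i^ν_i = 0.5603. Since Kp = g(X)·P^{1}, P = (Kp/g)^(1/1) = (1.99/0.5603)^(1/1) = 3.55 atm.

P = 3.55 atm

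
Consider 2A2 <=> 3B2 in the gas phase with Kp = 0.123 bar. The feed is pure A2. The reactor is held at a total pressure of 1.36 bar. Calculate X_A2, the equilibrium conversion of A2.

X = 0.256

Take 1 mol A2 as basis and let X be its fractional conversion, so ξ = 0.5X.
At extent ξ: n_A2 = 1 − X; n_B2 = 1.5X.
Summing: n_T = 1 + 0.5X.
Mole fractions y_i = n_i/n_T; Kp = p_B2^3 / (p_A2^2) with p_i = y_i·P.
This yields a degree-3 equation in X; solving on (0,1), X = 0.256.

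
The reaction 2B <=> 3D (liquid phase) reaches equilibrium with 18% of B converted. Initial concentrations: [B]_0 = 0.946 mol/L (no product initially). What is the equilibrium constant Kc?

Let X = conversion of B.
Concentrations: [B] = 0.946 − 0.946X; [D] = 1.42X.
At X = 0.18: [B] = 0.776, [D] = 0.255.
Kc = [D]^3 / ([B]^2) = 0.0277 mol/L.

Kc = 0.0277 mol/L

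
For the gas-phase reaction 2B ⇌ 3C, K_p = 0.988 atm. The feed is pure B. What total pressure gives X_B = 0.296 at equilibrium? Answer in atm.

P = 6.42 atm

Let X = conversion of B (basis 1 mol B); extent of reaction ξ = 0.5X.
Moles: n_B = 1 − X; n_C = 1.5X.
n_T = Σnᵢ = 1 + 0.5X.
K_p = p_C^3 / (p_B^2) with p_i = (n_i/n_T)·P.
At X = 0.296: the mole-fraction product g(X) = Π y_i^ν_i = 0.1538. Since K_p = g(X)·P^{1}, P = (K_p/g)^(1/1) = (0.988/0.1538)^(1/1) = 6.42 atm.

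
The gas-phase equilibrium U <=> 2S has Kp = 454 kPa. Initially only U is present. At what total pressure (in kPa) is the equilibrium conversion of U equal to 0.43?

Let X = conversion of U (basis 1 mol U); extent of reaction ξ = X.
Species balance: n_U = 1 − X; n_S = 2X.
Summing: n_T = 1 + X.
Kp = p_S^2 / (p_U) with p_i = (n_i/n_T)·P.
At X = 0.43: the mole-fraction product g(X) = Π y_i^ν_i = 0.9074. Since Kp = g(X)·P^{1}, P = (Kp/g)^(1/1) = (454/0.9074)^(1/1) = 500 kPa.

P = 500 kPa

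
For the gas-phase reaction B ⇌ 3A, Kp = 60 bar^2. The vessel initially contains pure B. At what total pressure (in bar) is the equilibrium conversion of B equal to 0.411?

Basis: 1 mol B initially; let X = conversion of B. Extent ξ = X.
At extent ξ: n_B = 1 − X; n_A = 3X.
Summing: n_T = 1 + 2X.
Kp = p_A^3 / (p_B) with p_i = (n_i/n_T)·P.
At X = 0.411: the mole-fraction product g(X) = Π y_i^ν_i = 0.9587. Since Kp = g(X)·P^{2}, P = (Kp/g)^(1/2) = (60/0.9587)^(1/2) = 7.91 bar.

P = 7.91 bar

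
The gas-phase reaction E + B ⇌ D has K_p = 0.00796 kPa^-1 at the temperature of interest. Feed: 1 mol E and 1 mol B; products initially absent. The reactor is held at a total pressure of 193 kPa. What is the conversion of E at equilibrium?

X = 0.372

Let X = conversion of E (basis 1 mol E); extent of reaction ξ = X.
At extent ξ: n_E = 1 − X; n_B = 1 − X; n_D = X.
n_T = Σnᵢ = 2 − X.
With p_i = (n_i/n_T)P, K_p = p_D / (p_E p_B).
Equating to 0.00796 kPa^-1 and solving on 0 < X < 1: X = 0.372.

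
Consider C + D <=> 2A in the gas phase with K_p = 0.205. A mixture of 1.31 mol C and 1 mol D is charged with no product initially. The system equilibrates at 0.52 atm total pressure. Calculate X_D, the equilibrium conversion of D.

X = 0.211

Basis: 1 mol D initially; let X = conversion of D. Extent ξ = X.
Mole table: n_C = 1.31 − X; n_D = 1 − X; n_A = 2X.
n_T stays at 2.31 (no change in mole number).
y_i = n_i/n_T, p_i = y_i·P. K_p = p_A^2 / (p_C p_D).
This yields a degree-2 equation in X; solving on (0,1), X = 0.211.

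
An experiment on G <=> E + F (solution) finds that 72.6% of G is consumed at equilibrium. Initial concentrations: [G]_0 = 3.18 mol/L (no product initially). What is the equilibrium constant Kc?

Let X = conversion of G.
Concentrations: [G] = 3.18 − 3.18X; [E] = 3.18X; [F] = 3.18X.
At X = 0.726: [G] = 0.871, [E] = 2.31, [F] = 2.31.
Kc = [E] [F] / ([G]) = 6.12 mol/L.

Kc = 6.12 mol/L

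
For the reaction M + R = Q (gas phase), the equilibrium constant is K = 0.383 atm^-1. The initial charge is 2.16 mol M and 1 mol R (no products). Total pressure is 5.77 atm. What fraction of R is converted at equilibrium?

Take 1 mol R as basis and let X be its fractional conversion, so ξ = X.
Moles: n_M = 2.16 − X; n_R = 1 − X; n_Q = X.
Summing: n_T = 3.16 − X.
Mole fractions y_i = n_i/n_T; K = p_Q / (p_M p_R) with p_i = y_i·P.
Substituting and setting equal to 0.383 atm^-1 gives a polynomial in X; the root in (0,1) is X = 0.575.

X = 0.575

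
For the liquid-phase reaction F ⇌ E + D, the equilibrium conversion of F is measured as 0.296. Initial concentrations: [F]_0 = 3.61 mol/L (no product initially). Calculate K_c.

K_c = 0.449 mol/L

Let X = conversion of F.
Concentrations: [F] = 3.61 − 3.61X; [E] = 3.61X; [D] = 3.61X.
At X = 0.296: [F] = 2.54, [E] = 1.07, [D] = 1.07.
K_c = [E] [D] / ([F]) = 0.449 mol/L.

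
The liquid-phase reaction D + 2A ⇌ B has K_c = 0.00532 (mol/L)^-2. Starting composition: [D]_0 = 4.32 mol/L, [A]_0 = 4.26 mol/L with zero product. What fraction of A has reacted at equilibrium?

Let X = conversion of A; extent ξ = 4.26X/2 mol/L.
Concentrations: [D] = 4.32 − 2.13X; [A] = 4.26 − 4.26X; [B] = 2.13X.
K_c = [B] / ([D] [A]^2).
Equating to 0.00532 (mol/L)^-2: the physical root is X = 0.136.

X = 0.136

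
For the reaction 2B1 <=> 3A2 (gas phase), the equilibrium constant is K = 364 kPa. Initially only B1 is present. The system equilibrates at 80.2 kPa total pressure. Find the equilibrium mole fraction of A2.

y_A2 = 0.716

Basis: 1 mol B1 initially; let X = conversion of B1. Extent ξ = 0.5X.
At extent ξ: n_B1 = 1 − X; n_A2 = 1.5X.
Total moles n_T = 1 + 0.5X.
With p_i = (n_i/n_T)P, K = p_A2^3 / (p_B1^2).
Setting this equal to 364 kPa and taking the physical root (0 < X < 1) gives X = 0.627.
Then n_A2 = 0.94, n_T = 1.31, so y_A2 = 0.716.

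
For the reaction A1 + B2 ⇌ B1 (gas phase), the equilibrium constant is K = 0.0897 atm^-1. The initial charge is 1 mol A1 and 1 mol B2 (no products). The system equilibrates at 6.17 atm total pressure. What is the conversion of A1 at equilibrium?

Basis: 1 mol A1 initially; let X = conversion of A1. Extent ξ = X.
At extent ξ: n_A1 = 1 − X; n_B2 = 1 − X; n_B1 = X.
n_T = Σnᵢ = 2 − X.
With p_i = (n_i/n_T)P, K = p_B1 / (p_A1 p_B2).
Equating to 0.0897 atm^-1 and solving on 0 < X < 1: X = 0.198.

X = 0.198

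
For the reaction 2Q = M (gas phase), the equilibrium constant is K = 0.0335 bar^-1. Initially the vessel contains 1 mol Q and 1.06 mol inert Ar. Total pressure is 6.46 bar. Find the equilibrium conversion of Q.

Let X = conversion of Q (basis 1 mol Q); extent of reaction ξ = 0.5X.
Moles: n_Q = 1 − X; n_M = 0.5X; n_I = 1.06 (inert).
Total moles n_T = 2.06 − 0.5X.
With p_i = (n_i/n_T)P, K = p_M / (p_Q^2).
Equating to 0.0335 bar^-1 and solving on 0 < X < 1: X = 0.156.

X = 0.156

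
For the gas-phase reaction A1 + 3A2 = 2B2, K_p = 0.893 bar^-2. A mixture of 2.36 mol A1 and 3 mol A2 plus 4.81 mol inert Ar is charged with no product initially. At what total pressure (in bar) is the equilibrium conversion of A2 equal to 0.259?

Let X = conversion of A2 (basis 3 mol A2); extent of reaction ξ = X.
At extent ξ: n_A1 = 2.36 − X; n_A2 = 3 − 3X; n_B2 = 2X; n_I = 4.81 (inert).
Total moles n_T = 10.2 − 2X.
K_p = p_B2^2 / (p_A1 p_A2^3) with p_i = (n_i/n_T)·P.
At X = 0.259: the mole-fraction product g(X) = Π y_i^ν_i = 1.083. Since K_p = g(X)·P^{-2}, P = (g/K_p)^(1/2) = (1.083/0.893)^(1/2) = 1.1 bar.

P = 1.1 bar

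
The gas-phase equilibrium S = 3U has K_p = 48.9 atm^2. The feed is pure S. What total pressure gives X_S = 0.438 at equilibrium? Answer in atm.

P = 6.53 atm

Let X = conversion of S (basis 1 mol S); extent of reaction ξ = X.
Moles: n_S = 1 − X; n_U = 3X.
Total moles n_T = 1 + 2X.
K_p = p_U^3 / (p_S) with p_i = (n_i/n_T)·P.
At X = 0.438: the mole-fraction product g(X) = Π y_i^ν_i = 1.147. Since K_p = g(X)·P^{2}, P = (K_p/g)^(1/2) = (48.9/1.147)^(1/2) = 6.53 atm.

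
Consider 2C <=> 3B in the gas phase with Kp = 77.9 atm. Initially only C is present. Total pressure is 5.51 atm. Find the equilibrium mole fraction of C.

y_C = 0.193

Basis: 1 mol C initially; let X = conversion of C. Extent ξ = 0.5X.
Moles: n_C = 1 − X; n_B = 1.5X.
Total moles n_T = 1 + 0.5X.
With p_i = (n_i/n_T)P, Kp = p_B^3 / (p_C^2).
This yields a degree-3 equation in X; solving on (0,1), X = 0.736.
Then n_C = 0.264, n_T = 1.37, so y_C = 0.193.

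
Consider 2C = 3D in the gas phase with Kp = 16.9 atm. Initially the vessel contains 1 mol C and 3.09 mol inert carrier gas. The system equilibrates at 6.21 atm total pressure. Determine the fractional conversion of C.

X = 0.694

Take 1 mol C as basis and let X be its fractional conversion, so ξ = 0.5X.
At extent ξ: n_C = 1 − X; n_D = 1.5X; n_I = 3.09 (inert).
Summing: n_T = 4.09 + 0.5X.
y_i = n_i/n_T, p_i = y_i·P. Kp = p_D^3 / (p_C^2).
Setting this equal to 16.9 atm and taking the physical root (0 < X < 1) gives X = 0.694.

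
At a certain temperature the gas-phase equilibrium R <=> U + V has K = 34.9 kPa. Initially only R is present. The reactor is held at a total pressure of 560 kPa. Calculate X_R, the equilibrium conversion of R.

Let X = conversion of R (basis 1 mol R); extent of reaction ξ = X.
Mole table: n_R = 1 − X; n_U = X; n_V = X.
Total moles n_T = 1 + X.
y_i = n_i/n_T, p_i = y_i·P. K = p_U p_V / (p_R).
Equating to 34.9 kPa and solving on 0 < X < 1: X = 0.242.

X = 0.242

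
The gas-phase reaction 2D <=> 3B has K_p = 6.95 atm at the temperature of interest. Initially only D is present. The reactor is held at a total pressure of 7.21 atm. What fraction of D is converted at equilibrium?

Basis: 1 mol D initially; let X = conversion of D. Extent ξ = 0.5X.
At extent ξ: n_D = 1 − X; n_B = 1.5X.
n_T = Σnᵢ = 1 + 0.5X.
With p_i = (n_i/n_T)P, K_p = p_B^3 / (p_D^2).
This yields a degree-3 equation in X; solving on (0,1), X = 0.465.

X = 0.465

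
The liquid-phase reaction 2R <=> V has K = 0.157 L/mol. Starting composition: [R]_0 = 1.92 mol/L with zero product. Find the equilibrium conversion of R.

X = 0.298

Let X = conversion of R; extent ξ = 1.92X/2 mol/L.
Concentrations: [R] = 1.92 − 1.92X; [V] = 0.96X.
K = [V] / ([R]^2).
Equating to 0.157 L/mol: the physical root is X = 0.298.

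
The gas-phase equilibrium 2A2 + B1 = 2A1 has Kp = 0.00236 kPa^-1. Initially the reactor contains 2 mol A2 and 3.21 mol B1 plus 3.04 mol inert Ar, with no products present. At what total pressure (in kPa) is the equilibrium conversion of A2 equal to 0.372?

P = 413 kPa

Basis: 2 mol A2 initially; let X = conversion of A2. Extent ξ = X.
Species balance: n_A2 = 2 − 2X; n_B1 = 3.21 − X; n_A1 = 2X; n_I = 3.04 (inert).
Summing: n_T = 8.25 − X.
Kp = p_A1^2 / (p_A2^2 p_B1) with p_i = (n_i/n_T)·P.
At X = 0.372: the mole-fraction product g(X) = Π y_i^ν_i = 0.974. Since Kp = g(X)·P^{-1}, P = (g/Kp)^(1/1) = (0.974/0.00236)^(1/1) = 413 kPa.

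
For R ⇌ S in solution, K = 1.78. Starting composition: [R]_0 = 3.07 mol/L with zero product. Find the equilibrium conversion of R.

X = 0.640

Let X = conversion of R; extent ξ = 3.07·X mol/L.
Concentrations: [R] = 3.07 − 3.07X; [S] = 3.07X.
K = [S] / ([R]).
Solving K = 1.78 for X ∈ (0,1): X = 0.640.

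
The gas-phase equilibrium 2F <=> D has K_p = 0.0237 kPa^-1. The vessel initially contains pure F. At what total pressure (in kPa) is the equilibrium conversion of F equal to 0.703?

P = 109 kPa

Basis: 1 mol F initially; let X = conversion of F. Extent ξ = 0.5X.
Moles: n_F = 1 − X; n_D = 0.5X.
Total moles n_T = 1 − 0.5X.
K_p = p_D / (p_F^2) with p_i = (n_i/n_T)·P.
At X = 0.703: the mole-fraction product g(X) = Π y_i^ν_i = 2.584. Since K_p = g(X)·P^{-1}, P = (g/K_p)^(1/1) = (2.584/0.0237)^(1/1) = 109 kPa.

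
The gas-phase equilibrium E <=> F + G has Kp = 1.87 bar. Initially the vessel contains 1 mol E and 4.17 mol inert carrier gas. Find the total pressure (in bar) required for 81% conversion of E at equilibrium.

P = 3.24 bar

Take 1 mol E as basis and let X be its fractional conversion, so ξ = X.
At extent ξ: n_E = 1 − X; n_F = X; n_G = X; n_I = 4.17 (inert).
n_T = Σnᵢ = 5.17 + X.
Kp = p_F p_G / (p_E) with p_i = (n_i/n_T)·P.
At X = 0.81: the mole-fraction product g(X) = Π y_i^ν_i = 0.5775. Since Kp = g(X)·P^{1}, P = (Kp/g)^(1/1) = (1.87/0.5775)^(1/1) = 3.24 bar.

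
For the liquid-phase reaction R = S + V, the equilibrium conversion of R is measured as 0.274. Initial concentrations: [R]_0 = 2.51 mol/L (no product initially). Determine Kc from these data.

Let X = conversion of R.
Concentrations: [R] = 2.51 − 2.51X; [S] = 2.51X; [V] = 2.51X.
At X = 0.274: [R] = 1.82, [S] = 0.688, [V] = 0.688.
Kc = [S] [V] / ([R]) = 0.26 mol/L.

Kc = 0.26 mol/L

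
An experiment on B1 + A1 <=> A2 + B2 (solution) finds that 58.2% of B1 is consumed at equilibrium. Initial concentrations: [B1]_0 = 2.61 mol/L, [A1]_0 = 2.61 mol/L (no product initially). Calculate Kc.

Let X = conversion of B1.
Concentrations: [B1] = 2.61 − 2.61X; [A1] = 2.61 − 2.61X; [A2] = 2.61X; [B2] = 2.61X.
At X = 0.582: [B1] = 1.09, [A1] = 1.09, [A2] = 1.52, [B2] = 1.52.
Kc = [A2] [B2] / ([B1] [A1]) = 1.94.

Kc = 1.94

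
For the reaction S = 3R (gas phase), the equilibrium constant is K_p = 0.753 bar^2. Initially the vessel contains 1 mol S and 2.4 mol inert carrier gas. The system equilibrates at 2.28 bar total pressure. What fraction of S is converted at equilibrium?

X = 0.386

Take 1 mol S as basis and let X be its fractional conversion, so ξ = X.
Species balance: n_S = 1 − X; n_R = 3X; n_I = 2.4 (inert).
Summing: n_T = 3.4 + 2X.
Mole fractions y_i = n_i/n_T; K_p = p_R^3 / (p_S) with p_i = y_i·P.
Setting this equal to 0.753 bar^2 and taking the physical root (0 < X < 1) gives X = 0.386.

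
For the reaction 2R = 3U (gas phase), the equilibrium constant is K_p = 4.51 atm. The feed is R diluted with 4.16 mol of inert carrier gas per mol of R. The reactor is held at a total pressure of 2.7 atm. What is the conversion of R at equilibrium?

X = 0.669

Take 1 mol R as basis and let X be its fractional conversion, so ξ = 0.5X.
Mole table: n_R = 1 − X; n_U = 1.5X; n_I = 4.16 (inert).
Summing: n_T = 5.16 + 0.5X.
With p_i = (n_i/n_T)P, K_p = p_U^3 / (p_R^2).
Setting this equal to 4.51 atm and taking the physical root (0 < X < 1) gives X = 0.669.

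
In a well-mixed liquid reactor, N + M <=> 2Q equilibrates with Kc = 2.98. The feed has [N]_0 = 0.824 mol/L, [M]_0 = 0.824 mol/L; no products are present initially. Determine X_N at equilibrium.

Let X = conversion of N; extent ξ = 0.824·X mol/L.
Concentrations: [N] = 0.824 − 0.824X; [M] = 0.824 − 0.824X; [Q] = 1.65X.
Kc = [Q]^2 / ([N] [M]).
Equating to 2.98: the physical root is X = 0.463.

X = 0.463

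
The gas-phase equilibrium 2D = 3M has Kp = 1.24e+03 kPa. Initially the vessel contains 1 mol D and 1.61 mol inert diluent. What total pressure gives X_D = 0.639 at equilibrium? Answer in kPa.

Basis: 1 mol D initially; let X = conversion of D. Extent ξ = 0.5X.
Moles: n_D = 1 − X; n_M = 1.5X; n_I = 1.61 (inert).
Summing: n_T = 2.61 + 0.5X.
Kp = p_M^3 / (p_D^2) with p_i = (n_i/n_T)·P.
At X = 0.639: the mole-fraction product g(X) = Π y_i^ν_i = 2.307. Since Kp = g(X)·P^{1}, P = (Kp/g)^(1/1) = (1.24e+03/2.307)^(1/1) = 538 kPa.

P = 538 kPa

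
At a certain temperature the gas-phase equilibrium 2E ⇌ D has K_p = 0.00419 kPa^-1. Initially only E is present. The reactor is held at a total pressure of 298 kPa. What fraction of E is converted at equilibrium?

Take 1 mol E as basis and let X be its fractional conversion, so ξ = 0.5X.
Species balance: n_E = 1 − X; n_D = 0.5X.
Total moles n_T = 1 − 0.5X.
With p_i = (n_i/n_T)P, K_p = p_D / (p_E^2).
Substituting and setting equal to 0.00419 kPa^-1 gives a polynomial in X; the root in (0,1) is X = 0.592.

X = 0.592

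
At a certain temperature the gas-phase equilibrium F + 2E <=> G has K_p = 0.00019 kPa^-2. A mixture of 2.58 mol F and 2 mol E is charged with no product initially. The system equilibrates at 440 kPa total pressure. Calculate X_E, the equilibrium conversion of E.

X = 0.834

Let X = conversion of E (basis 2 mol E); extent of reaction ξ = X.
At extent ξ: n_F = 2.58 − X; n_E = 2 − 2X; n_G = X.
Summing: n_T = 4.58 − 2X.
With p_i = (n_i/n_T)P, K_p = p_G / (p_F p_E^2).
Equating to 0.00019 kPa^-2 and solving on 0 < X < 1: X = 0.834.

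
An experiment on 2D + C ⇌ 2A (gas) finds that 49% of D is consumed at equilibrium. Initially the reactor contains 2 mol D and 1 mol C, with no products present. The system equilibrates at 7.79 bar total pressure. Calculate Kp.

Kp = 0.583 bar^-1

Let X = conversion of D (basis 2 mol D); extent of reaction ξ = X.
At extent ξ: n_D = 2 − 2X; n_C = 1 − X; n_A = 2X.
n_T = Σnᵢ = 3 − X.
At X = 0.49: n_D = 1.02, n_C = 0.51, n_A = 0.98, n_T = 2.51.
p_i = (n_i/n_T)·P. Kp = p_A^2 / (p_D^2 p_C) = 0.583 bar^-1.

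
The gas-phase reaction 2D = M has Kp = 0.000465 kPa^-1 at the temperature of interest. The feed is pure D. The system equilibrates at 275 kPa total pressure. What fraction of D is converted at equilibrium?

Take 1 mol D as basis and let X be its fractional conversion, so ξ = 0.5X.
Mole table: n_D = 1 − X; n_M = 0.5X.
Summing: n_T = 1 − 0.5X.
y_i = n_i/n_T, p_i = y_i·P. Kp = p_M / (p_D^2).
Setting this equal to 0.000465 kPa^-1 and taking the physical root (0 < X < 1) gives X = 0.187.

X = 0.187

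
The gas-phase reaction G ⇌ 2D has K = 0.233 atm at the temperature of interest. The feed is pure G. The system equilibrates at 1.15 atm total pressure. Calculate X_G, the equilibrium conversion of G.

Let X = conversion of G (basis 1 mol G); extent of reaction ξ = X.
At extent ξ: n_G = 1 − X; n_D = 2X.
Total moles n_T = 1 + X.
y_i = n_i/n_T, p_i = y_i·P. K = p_D^2 / (p_G).
Setting this equal to 0.233 atm and taking the physical root (0 < X < 1) gives X = 0.220.

X = 0.220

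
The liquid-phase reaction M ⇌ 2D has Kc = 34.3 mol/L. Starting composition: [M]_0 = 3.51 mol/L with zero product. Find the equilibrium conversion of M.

Let X = conversion of M; extent ξ = 3.51·X mol/L.
Concentrations: [M] = 3.51 − 3.51X; [D] = 7.02X.
Kc = [D]^2 / ([M]).
Setting equal to 34.3 and solving for X on (0,1) gives X = 0.762.

X = 0.762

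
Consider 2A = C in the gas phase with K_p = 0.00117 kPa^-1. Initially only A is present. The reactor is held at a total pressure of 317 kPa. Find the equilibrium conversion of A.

Basis: 1 mol A initially; let X = conversion of A. Extent ξ = 0.5X.
Mole table: n_A = 1 − X; n_C = 0.5X.
n_T = Σnᵢ = 1 − 0.5X.
y_i = n_i/n_T, p_i = y_i·P. K_p = p_C / (p_A^2).
Setting this equal to 0.00117 kPa^-1 and taking the physical root (0 < X < 1) gives X = 0.365.

X = 0.365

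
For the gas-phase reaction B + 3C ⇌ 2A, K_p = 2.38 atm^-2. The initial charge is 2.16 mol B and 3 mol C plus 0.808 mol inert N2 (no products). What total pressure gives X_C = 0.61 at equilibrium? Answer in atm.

P = 2.38 atm

Let X = conversion of C (basis 3 mol C); extent of reaction ξ = X.
At extent ξ: n_B = 2.16 − X; n_C = 3 − 3X; n_A = 2X; n_I = 0.808 (inert).
Total moles n_T = 5.97 − 2X.
K_p = p_A^2 / (p_B p_C^3) with p_i = (n_i/n_T)·P.
At X = 0.61: the mole-fraction product g(X) = Π y_i^ν_i = 13.52. Since K_p = g(X)·P^{-2}, P = (g/K_p)^(1/2) = (13.52/2.38)^(1/2) = 2.38 atm.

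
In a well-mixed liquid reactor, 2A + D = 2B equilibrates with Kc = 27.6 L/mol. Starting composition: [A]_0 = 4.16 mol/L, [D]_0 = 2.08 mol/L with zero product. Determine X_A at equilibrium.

Let X = conversion of A; extent ξ = 4.16X/2 mol/L.
Concentrations: [A] = 4.16 − 4.16X; [D] = 2.08 − 2.08X; [B] = 4.16X.
Kc = [B]^2 / ([A]^2 [D]).
Setting equal to 27.6 and solving for X on (0,1) gives X = 0.780.

X = 0.780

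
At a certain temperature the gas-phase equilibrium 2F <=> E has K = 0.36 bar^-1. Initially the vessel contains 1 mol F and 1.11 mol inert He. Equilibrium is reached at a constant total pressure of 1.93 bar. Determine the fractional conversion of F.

X = 0.325

Basis: 1 mol F initially; let X = conversion of F. Extent ξ = 0.5X.
Moles: n_F = 1 − X; n_E = 0.5X; n_I = 1.11 (inert).
Total moles n_T = 2.11 − 0.5X.
Mole fractions y_i = n_i/n_T; K = p_E / (p_F^2) with p_i = y_i·P.
Equating to 0.36 bar^-1 and solving on 0 < X < 1: X = 0.325.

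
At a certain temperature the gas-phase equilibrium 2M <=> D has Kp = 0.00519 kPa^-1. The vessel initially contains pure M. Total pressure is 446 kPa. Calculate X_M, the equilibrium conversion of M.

Basis: 1 mol M initially; let X = conversion of M. Extent ξ = 0.5X.
Species balance: n_M = 1 − X; n_D = 0.5X.
Summing: n_T = 1 − 0.5X.
Mole fractions y_i = n_i/n_T; Kp = p_D / (p_M^2) with p_i = y_i·P.
This yields a degree-2 equation in X; solving on (0,1), X = 0.688.

X = 0.688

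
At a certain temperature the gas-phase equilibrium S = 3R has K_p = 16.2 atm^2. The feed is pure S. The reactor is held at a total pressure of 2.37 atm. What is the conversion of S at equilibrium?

Basis: 1 mol S initially; let X = conversion of S. Extent ξ = X.
Species balance: n_S = 1 − X; n_R = 3X.
n_T = Σnᵢ = 1 + 2X.
y_i = n_i/n_T, p_i = y_i·P. K_p = p_R^3 / (p_S).
Equating to 16.2 atm^2 and solving on 0 < X < 1: X = 0.592.

X = 0.592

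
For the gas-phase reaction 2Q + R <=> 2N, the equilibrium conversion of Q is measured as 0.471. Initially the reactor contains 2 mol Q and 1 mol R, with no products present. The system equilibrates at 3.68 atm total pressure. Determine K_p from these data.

Take 2 mol Q as basis and let X be its fractional conversion, so ξ = X.
Species balance: n_Q = 2 − 2X; n_R = 1 − X; n_N = 2X.
Total moles n_T = 3 − X.
At X = 0.471: n_Q = 1.06, n_R = 0.529, n_N = 0.942, n_T = 2.53.
p_i = (n_i/n_T)·P. K_p = p_N^2 / (p_Q^2 p_R) = 1.03 atm^-1.

K_p = 1.03 atm^-1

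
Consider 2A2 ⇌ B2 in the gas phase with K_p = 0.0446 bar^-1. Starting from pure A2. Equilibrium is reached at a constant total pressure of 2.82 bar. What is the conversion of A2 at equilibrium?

Let X = conversion of A2 (basis 1 mol A2); extent of reaction ξ = 0.5X.
Species balance: n_A2 = 1 − X; n_B2 = 0.5X.
Total moles n_T = 1 − 0.5X.
With p_i = (n_i/n_T)P, K_p = p_B2 / (p_A2^2).
Substituting and setting equal to 0.0446 bar^-1 gives a polynomial in X; the root in (0,1) is X = 0.184.

X = 0.184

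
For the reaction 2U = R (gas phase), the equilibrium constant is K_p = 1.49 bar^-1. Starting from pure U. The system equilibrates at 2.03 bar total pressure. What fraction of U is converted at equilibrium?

X = 0.724

Basis: 1 mol U initially; let X = conversion of U. Extent ξ = 0.5X.
Species balance: n_U = 1 − X; n_R = 0.5X.
Summing: n_T = 1 − 0.5X.
With p_i = (n_i/n_T)P, K_p = p_R / (p_U^2).
Substituting and setting equal to 1.49 bar^-1 gives a polynomial in X; the root in (0,1) is X = 0.724.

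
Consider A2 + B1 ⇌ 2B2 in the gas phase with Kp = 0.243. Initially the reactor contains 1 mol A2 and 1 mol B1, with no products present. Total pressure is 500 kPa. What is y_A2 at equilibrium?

y_A2 = 0.401

Basis: 1 mol A2 initially; let X = conversion of A2. Extent ξ = X.
Species balance: n_A2 = 1 − X; n_B1 = 1 − X; n_B2 = 2X.
Since Δν = 0, n_T = 2 throughout.
y_i = n_i/n_T, p_i = y_i·P. Kp = p_B2^2 / (p_A2 p_B1).
This yields a degree-2 equation in X; solving on (0,1), X = 0.198.
Then n_A2 = 0.802, n_T = 2, so y_A2 = 0.401.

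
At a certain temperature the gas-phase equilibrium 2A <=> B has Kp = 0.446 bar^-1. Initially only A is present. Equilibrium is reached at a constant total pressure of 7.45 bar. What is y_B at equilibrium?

Let X = conversion of A (basis 1 mol A); extent of reaction ξ = 0.5X.
At extent ξ: n_A = 1 − X; n_B = 0.5X.
Total moles n_T = 1 − 0.5X.
Mole fractions y_i = n_i/n_T; Kp = p_B / (p_A^2) with p_i = y_i·P.
This yields a degree-2 equation in X; solving on (0,1), X = 0.735.
Then n_B = 0.368, n_T = 0.632, so y_B = 0.582.

y_B = 0.582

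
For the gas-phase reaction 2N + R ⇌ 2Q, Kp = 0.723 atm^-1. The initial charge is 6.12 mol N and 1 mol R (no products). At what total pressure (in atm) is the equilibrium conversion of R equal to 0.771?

P = 4.35 atm

Take 1 mol R as basis and let X be its fractional conversion, so ξ = X.
At extent ξ: n_N = 6.12 − 2X; n_R = 1 − X; n_Q = 2X.
n_T = Σnᵢ = 7.12 − X.
Kp = p_Q^2 / (p_N^2 p_R) with p_i = (n_i/n_T)·P.
At X = 0.771: the mole-fraction product g(X) = Π y_i^ν_i = 3.145. Since Kp = g(X)·P^{-1}, P = (g/Kp)^(1/1) = (3.145/0.723)^(1/1) = 4.35 atm.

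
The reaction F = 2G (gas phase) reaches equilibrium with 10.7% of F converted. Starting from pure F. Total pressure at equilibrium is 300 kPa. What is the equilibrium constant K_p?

Basis: 1 mol F initially; let X = conversion of F. Extent ξ = X.
At extent ξ: n_F = 1 − X; n_G = 2X.
Summing: n_T = 1 + X.
At X = 0.107: n_F = 0.893, n_G = 0.214, n_T = 1.11.
p_i = (n_i/n_T)·P. K_p = p_G^2 / (p_F) = 13.9 kPa.

K_p = 13.9 kPa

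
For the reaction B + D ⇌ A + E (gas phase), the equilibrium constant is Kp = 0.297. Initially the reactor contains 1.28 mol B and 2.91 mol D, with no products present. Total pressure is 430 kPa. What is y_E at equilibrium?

Take 1.28 mol B as basis and let X be its fractional conversion, so ξ = 1.28X.
Moles: n_B = 1.28 − 1.28X; n_D = 2.91 − 1.28X; n_A = 1.28X; n_E = 1.28X.
n_T stays at 4.19 (no change in mole number).
y_i = n_i/n_T, p_i = y_i·P. Kp = p_A p_E / (p_B p_D).
This yields a degree-2 equation in X; solving on (0,1), X = 0.508.
Then n_E = 0.65, n_T = 4.19, so y_E = 0.155.

y_E = 0.155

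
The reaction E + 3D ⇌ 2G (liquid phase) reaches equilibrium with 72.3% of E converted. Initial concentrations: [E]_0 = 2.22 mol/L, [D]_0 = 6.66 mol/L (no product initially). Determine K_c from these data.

Let X = conversion of E.
Concentrations: [E] = 2.22 − 2.22X; [D] = 6.66 − 6.66X; [G] = 4.44X.
At X = 0.723: [E] = 0.615, [D] = 1.84, [G] = 3.21.
K_c = [G]^2 / ([E] [D]^3) = 2.67 (mol/L)^-2.

K_c = 2.67 (mol/L)^-2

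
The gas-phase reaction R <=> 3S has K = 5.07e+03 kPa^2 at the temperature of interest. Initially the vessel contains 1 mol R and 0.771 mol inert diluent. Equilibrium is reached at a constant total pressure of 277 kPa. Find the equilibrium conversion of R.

X = 0.210

Take 1 mol R as basis and let X be its fractional conversion, so ξ = X.
Species balance: n_R = 1 − X; n_S = 3X; n_I = 0.771 (inert).
Summing: n_T = 1.77 + 2X.
Mole fractions y_i = n_i/n_T; K = p_S^3 / (p_R) with p_i = y_i·P.
This yields a degree-3 equation in X; solving on (0,1), X = 0.210.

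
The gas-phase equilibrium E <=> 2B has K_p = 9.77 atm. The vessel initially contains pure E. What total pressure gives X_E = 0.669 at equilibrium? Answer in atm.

P = 3.01 atm

Basis: 1 mol E initially; let X = conversion of E. Extent ξ = X.
Mole table: n_E = 1 − X; n_B = 2X.
n_T = Σnᵢ = 1 + X.
K_p = p_B^2 / (p_E) with p_i = (n_i/n_T)·P.
At X = 0.669: the mole-fraction product g(X) = Π y_i^ν_i = 3.241. Since K_p = g(X)·P^{1}, P = (K_p/g)^(1/1) = (9.77/3.241)^(1/1) = 3.01 atm.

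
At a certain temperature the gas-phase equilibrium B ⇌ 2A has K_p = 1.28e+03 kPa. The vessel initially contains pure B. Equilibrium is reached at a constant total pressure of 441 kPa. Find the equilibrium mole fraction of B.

Take 1 mol B as basis and let X be its fractional conversion, so ξ = X.
Moles: n_B = 1 − X; n_A = 2X.
Summing: n_T = 1 + X.
With p_i = (n_i/n_T)P, K_p = p_A^2 / (p_B).
This yields a degree-2 equation in X; solving on (0,1), X = 0.648.
Then n_B = 0.352, n_T = 1.65, so y_B = 0.213.

y_B = 0.213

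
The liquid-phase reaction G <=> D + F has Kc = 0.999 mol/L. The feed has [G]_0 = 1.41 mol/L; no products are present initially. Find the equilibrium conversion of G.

Let X = conversion of G; extent ξ = 1.41·X mol/L.
Concentrations: [G] = 1.41 − 1.41X; [D] = 1.41X; [F] = 1.41X.
Kc = [D] [F] / ([G]).
Setting equal to 0.999 and solving for X on (0,1) gives X = 0.559.

X = 0.559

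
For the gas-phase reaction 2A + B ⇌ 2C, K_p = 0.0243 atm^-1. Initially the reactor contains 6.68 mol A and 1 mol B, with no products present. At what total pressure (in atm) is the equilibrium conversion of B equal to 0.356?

Basis: 1 mol B initially; let X = conversion of B. Extent ξ = X.
Mole table: n_A = 6.68 − 2X; n_B = 1 − X; n_C = 2X.
Summing: n_T = 7.68 − X.
K_p = p_C^2 / (p_A^2 p_B) with p_i = (n_i/n_T)·P.
At X = 0.356: the mole-fraction product g(X) = Π y_i^ν_i = 0.1619. Since K_p = g(X)·P^{-1}, P = (g/K_p)^(1/1) = (0.1619/0.0243)^(1/1) = 6.66 atm.

P = 6.66 atm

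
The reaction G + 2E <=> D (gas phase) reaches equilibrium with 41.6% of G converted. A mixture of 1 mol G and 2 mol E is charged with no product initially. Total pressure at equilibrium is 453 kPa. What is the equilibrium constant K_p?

K_p = 1.2e-05 kPa^-2

Take 1 mol G as basis and let X be its fractional conversion, so ξ = X.
Moles: n_G = 1 − X; n_E = 2 − 2X; n_D = X.
Total moles n_T = 3 − 2X.
At X = 0.416: n_G = 0.584, n_E = 1.17, n_D = 0.416, n_T = 2.17.
p_i = (n_i/n_T)·P. K_p = p_D / (p_G p_E^2) = 1.2e-05 kPa^-2.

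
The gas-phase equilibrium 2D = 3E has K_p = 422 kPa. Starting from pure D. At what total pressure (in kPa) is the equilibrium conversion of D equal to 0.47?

Basis: 1 mol D initially; let X = conversion of D. Extent ξ = 0.5X.
Moles: n_D = 1 − X; n_E = 1.5X.
Summing: n_T = 1 + 0.5X.
K_p = p_E^3 / (p_D^2) with p_i = (n_i/n_T)·P.
At X = 0.47: the mole-fraction product g(X) = Π y_i^ν_i = 1.01. Since K_p = g(X)·P^{1}, P = (K_p/g)^(1/1) = (422/1.01)^(1/1) = 418 kPa.

P = 418 kPa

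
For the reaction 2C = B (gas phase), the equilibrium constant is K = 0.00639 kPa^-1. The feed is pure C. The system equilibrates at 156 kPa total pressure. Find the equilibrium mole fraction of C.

Take 1 mol C as basis and let X be its fractional conversion, so ξ = 0.5X.
At extent ξ: n_C = 1 − X; n_B = 0.5X.
n_T = Σnᵢ = 1 − 0.5X.
With p_i = (n_i/n_T)P, K = p_B / (p_C^2).
Setting this equal to 0.00639 kPa^-1 and taking the physical root (0 < X < 1) gives X = 0.552.
Then n_C = 0.448, n_T = 0.724, so y_C = 0.619.

y_C = 0.619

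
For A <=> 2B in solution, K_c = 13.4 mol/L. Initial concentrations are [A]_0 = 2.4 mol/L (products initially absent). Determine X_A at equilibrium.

Let X = conversion of A; extent ξ = 2.4·X mol/L.
Concentrations: [A] = 2.4 − 2.4X; [B] = 4.8X.
K_c = [B]^2 / ([A]).
This equals 13.4 at X = 0.674 (the root in 0 < X < 1).

X = 0.674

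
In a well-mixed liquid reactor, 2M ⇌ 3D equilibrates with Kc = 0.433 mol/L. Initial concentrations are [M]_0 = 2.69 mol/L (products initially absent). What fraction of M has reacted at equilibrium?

Let X = conversion of M; extent ξ = 2.69X/2 mol/L.
Concentrations: [M] = 2.69 − 2.69X; [D] = 4.04X.
Kc = [D]^3 / ([M]^2).
Setting equal to 0.433 and solving for X on (0,1) gives X = 0.289.

X = 0.289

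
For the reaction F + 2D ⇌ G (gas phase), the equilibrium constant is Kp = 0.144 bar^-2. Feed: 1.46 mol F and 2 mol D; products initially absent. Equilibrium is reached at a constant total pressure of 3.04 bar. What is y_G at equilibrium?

y_G = 0.121

Basis: 2 mol D initially; let X = conversion of D. Extent ξ = X.
Species balance: n_F = 1.46 − X; n_D = 2 − 2X; n_G = X.
Summing: n_T = 3.46 − 2X.
Mole fractions y_i = n_i/n_T; Kp = p_G / (p_F p_D^2) with p_i = y_i·P.
Substituting and setting equal to 0.144 bar^-2 gives a polynomial in X; the root in (0,1) is X = 0.338.
Then n_G = 0.338, n_T = 2.78, so y_G = 0.121.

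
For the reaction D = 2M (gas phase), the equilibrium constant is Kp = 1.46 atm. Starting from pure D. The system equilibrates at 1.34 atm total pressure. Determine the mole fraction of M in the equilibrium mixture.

Let X = conversion of D (basis 1 mol D); extent of reaction ξ = X.
Species balance: n_D = 1 − X; n_M = 2X.
Summing: n_T = 1 + X.
y_i = n_i/n_T, p_i = y_i·P. Kp = p_M^2 / (p_D).
Setting this equal to 1.46 atm and taking the physical root (0 < X < 1) gives X = 0.463.
Then n_M = 0.925, n_T = 1.46, so y_M = 0.633.

y_M = 0.633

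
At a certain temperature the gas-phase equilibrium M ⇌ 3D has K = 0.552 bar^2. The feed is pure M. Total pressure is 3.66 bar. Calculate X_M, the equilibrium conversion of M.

Let X = conversion of M (basis 1 mol M); extent of reaction ξ = X.
Moles: n_M = 1 − X; n_D = 3X.
n_T = Σnᵢ = 1 + 2X.
y_i = n_i/n_T, p_i = y_i·P. K = p_D^3 / (p_M).
Setting this equal to 0.552 bar^2 and taking the physical root (0 < X < 1) gives X = 0.128.

X = 0.128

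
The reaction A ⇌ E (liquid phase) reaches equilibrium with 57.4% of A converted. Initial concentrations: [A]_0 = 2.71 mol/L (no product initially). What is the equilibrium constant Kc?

Kc = 1.35

Let X = conversion of A.
Concentrations: [A] = 2.71 − 2.71X; [E] = 2.71X.
At X = 0.574: [A] = 1.15, [E] = 1.56.
Kc = [E] / ([A]) = 1.35.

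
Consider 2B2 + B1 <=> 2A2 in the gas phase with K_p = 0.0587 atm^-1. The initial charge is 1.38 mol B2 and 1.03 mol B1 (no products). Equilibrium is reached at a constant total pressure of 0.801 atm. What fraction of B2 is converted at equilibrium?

Let X = conversion of B2 (basis 1.38 mol B2); extent of reaction ξ = 0.69X.
Mole table: n_B2 = 1.38 − 1.38X; n_B1 = 1.03 − 0.69X; n_A2 = 1.38X.
Summing: n_T = 2.41 − 0.69X.
Mole fractions y_i = n_i/n_T; K_p = p_A2^2 / (p_B2^2 p_B1) with p_i = y_i·P.
Setting this equal to 0.0587 atm^-1 and taking the physical root (0 < X < 1) gives X = 0.121.

X = 0.121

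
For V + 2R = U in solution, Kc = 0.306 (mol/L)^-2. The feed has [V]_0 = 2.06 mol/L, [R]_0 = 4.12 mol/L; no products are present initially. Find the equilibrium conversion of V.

X = 0.532

Let X = conversion of V; extent ξ = 2.06·X mol/L.
Concentrations: [V] = 2.06 − 2.06X; [R] = 4.12 − 4.12X; [U] = 2.06X.
Kc = [U] / ([V] [R]^2).
Solving Kc = 0.306 for X ∈ (0,1): X = 0.532.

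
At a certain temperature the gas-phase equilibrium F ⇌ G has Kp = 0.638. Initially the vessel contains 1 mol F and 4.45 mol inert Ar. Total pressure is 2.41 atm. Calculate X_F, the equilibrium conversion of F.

Take 1 mol F as basis and let X be its fractional conversion, so ξ = X.
At extent ξ: n_F = 1 − X; n_G = X; n_I = 4.45 (inert).
Total moles n_T = 5.45 (Δν = 0, constant).
With p_i = (n_i/n_T)P, Kp = p_G / (p_F).
Setting this equal to 0.638 and taking the physical root (0 < X < 1) gives X = 0.389.

X = 0.389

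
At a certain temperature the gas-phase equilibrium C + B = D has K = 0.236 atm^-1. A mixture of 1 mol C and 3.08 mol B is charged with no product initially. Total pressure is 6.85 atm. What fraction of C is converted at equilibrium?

Take 1 mol C as basis and let X be its fractional conversion, so ξ = X.
At extent ξ: n_C = 1 − X; n_B = 3.08 − X; n_D = X.
Summing: n_T = 4.08 − X.
With p_i = (n_i/n_T)P, K = p_D / (p_C p_B).
Substituting and setting equal to 0.236 atm^-1 gives a polynomial in X; the root in (0,1) is X = 0.537.

X = 0.537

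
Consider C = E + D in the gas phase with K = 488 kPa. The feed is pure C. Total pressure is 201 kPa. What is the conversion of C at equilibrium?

Let X = conversion of C (basis 1 mol C); extent of reaction ξ = X.
Mole table: n_C = 1 − X; n_E = X; n_D = X.
Total moles n_T = 1 + X.
y_i = n_i/n_T, p_i = y_i·P. K = p_E p_D / (p_C).
This yields a degree-2 equation in X; solving on (0,1), X = 0.842.

X = 0.842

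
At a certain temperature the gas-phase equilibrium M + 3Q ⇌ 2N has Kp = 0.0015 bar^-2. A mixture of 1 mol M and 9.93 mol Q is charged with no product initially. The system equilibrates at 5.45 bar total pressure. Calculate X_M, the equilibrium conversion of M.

X = 0.245

Take 1 mol M as basis and let X be its fractional conversion, so ξ = X.
Moles: n_M = 1 − X; n_Q = 9.93 − 3X; n_N = 2X.
Summing: n_T = 10.9 − 2X.
Mole fractions y_i = n_i/n_T; Kp = p_N^2 / (p_M p_Q^3) with p_i = y_i·P.
Equating to 0.0015 bar^-2 and solving on 0 < X < 1: X = 0.245.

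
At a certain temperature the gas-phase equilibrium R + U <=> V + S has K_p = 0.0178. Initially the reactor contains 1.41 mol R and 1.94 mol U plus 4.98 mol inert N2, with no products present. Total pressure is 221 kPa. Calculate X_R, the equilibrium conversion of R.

Let X = conversion of R (basis 1.41 mol R); extent of reaction ξ = 1.41X.
At extent ξ: n_R = 1.41 − 1.41X; n_U = 1.94 − 1.41X; n_V = 1.41X; n_S = 1.41X; n_I = 4.98 (inert).
Since Δν = 0, n_T = 8.33 throughout.
y_i = n_i/n_T, p_i = y_i·P. K_p = p_V p_S / (p_R p_U).
This yields a degree-2 equation in X; solving on (0,1), X = 0.138.

X = 0.138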